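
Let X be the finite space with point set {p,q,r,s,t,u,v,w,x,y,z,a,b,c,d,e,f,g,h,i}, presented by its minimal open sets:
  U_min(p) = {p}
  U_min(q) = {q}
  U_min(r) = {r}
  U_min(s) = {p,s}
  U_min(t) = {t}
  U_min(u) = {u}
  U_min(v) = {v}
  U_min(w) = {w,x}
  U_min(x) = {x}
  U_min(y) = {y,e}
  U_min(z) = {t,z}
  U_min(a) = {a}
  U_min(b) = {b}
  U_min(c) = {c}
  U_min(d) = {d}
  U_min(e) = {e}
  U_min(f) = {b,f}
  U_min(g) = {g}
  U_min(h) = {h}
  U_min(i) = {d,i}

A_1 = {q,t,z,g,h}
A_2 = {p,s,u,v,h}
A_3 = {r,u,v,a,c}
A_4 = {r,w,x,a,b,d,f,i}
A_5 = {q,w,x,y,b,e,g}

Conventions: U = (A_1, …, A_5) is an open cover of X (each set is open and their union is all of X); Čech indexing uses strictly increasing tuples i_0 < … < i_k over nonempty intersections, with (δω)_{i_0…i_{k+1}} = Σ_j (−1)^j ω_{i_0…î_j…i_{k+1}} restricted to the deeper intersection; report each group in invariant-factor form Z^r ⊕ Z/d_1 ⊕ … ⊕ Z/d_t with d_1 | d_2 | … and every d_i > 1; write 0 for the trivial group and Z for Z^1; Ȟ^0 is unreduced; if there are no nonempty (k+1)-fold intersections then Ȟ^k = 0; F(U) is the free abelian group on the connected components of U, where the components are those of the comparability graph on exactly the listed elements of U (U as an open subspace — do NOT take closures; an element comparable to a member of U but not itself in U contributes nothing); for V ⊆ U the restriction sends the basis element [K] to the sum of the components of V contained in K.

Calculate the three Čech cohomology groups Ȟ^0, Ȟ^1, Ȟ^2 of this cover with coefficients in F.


Ȟ^0 = Z^14, Ȟ^1 = 0 and Ȟ^2 = 0

intersection data:
  A12={h} A15={q,g} A23={u,v} A34={r,a} A45={w,x,b}
components per intersection:
  A1: {q} {t,z} {g} {h}
  A2: {p,s} {u} {v} {h}
  A3: {r} {u} {v} {a} {c}
  A4: {r} {w,x} {a} {b,f} {d,i}
  A5: {q} {w,x} {y,e} {b} {g}
  A12: {h}
  A15: {q} {g}
  A23: {u} {v}
  A34: {r} {a}
  A45: {w,x} {b}
C dims 23,9; δ0: rk 9, SNF 1^9
Ȟ^0 = (23 − 9) − 0 = 14, so Ȟ^0 ≅ Z^14
Ȟ^1 = (9 − 0) − 9 = 0, so Ȟ^1 ≅ 0
Ȟ^2 = (0 − 0) − 0 = 0, so Ȟ^2 ≅ 0


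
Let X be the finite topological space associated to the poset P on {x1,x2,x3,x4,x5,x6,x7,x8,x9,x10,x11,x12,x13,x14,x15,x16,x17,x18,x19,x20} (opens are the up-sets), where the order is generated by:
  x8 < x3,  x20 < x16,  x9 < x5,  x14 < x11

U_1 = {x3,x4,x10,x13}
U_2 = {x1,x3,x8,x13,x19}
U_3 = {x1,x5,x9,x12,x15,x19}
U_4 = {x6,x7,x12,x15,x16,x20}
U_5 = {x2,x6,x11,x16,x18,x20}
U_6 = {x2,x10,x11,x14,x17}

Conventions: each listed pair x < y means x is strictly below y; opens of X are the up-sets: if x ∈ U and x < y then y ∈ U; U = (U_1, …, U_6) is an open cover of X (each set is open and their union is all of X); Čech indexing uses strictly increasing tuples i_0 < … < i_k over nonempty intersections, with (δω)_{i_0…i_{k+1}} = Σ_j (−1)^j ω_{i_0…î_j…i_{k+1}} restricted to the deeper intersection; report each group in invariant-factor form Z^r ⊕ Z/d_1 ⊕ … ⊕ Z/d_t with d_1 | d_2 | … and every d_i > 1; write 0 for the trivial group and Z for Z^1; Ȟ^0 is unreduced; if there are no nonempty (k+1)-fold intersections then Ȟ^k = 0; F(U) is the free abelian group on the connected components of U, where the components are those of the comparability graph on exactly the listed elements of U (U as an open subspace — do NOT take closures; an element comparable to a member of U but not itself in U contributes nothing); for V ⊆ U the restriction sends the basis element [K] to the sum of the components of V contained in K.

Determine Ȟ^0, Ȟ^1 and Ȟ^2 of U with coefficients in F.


Ȟ^0(U;F) ≅ Z^16, Ȟ^1(U;F) ≅ 0 and Ȟ^2(U;F) ≅ 0

intersection data:
  U12={x3,x13} U16={x10} U23={x1,x19} U34={x12,x15} U45={x6,x16,x20} U56={x2,x11}
components per intersection:
  U1: {x3} {x4} {x10} {x13}
  U2: {x1} {x3,x8} {x13} {x19}
  U3: {x1} {x5,x9} {x12} {x15} {x19}
  U4: {x6} {x7} {x12} {x15} {x16,x20}
  U5: {x2} {x6} {x11} {x16,x20} {x18}
  U6: {x2} {x10} {x11,x14} {x17}
  U12: {x3} {x13}
  U16: {x10}
  U23: {x1} {x19}
  U34: {x12} {x15}
  U45: {x6} {x16,x20}
  U56: {x2} {x11}
C dims 27,11; δ0: rk 11, SNF 1^11
Ȟ^0 = (27 − 11) − 0 = 16, so Ȟ^0 ≅ Z^16
Ȟ^1 = (11 − 0) − 11 = 0, so Ȟ^1 ≅ 0
Ȟ^2 = (0 − 0) − 0 = 0, so Ȟ^2 ≅ 0


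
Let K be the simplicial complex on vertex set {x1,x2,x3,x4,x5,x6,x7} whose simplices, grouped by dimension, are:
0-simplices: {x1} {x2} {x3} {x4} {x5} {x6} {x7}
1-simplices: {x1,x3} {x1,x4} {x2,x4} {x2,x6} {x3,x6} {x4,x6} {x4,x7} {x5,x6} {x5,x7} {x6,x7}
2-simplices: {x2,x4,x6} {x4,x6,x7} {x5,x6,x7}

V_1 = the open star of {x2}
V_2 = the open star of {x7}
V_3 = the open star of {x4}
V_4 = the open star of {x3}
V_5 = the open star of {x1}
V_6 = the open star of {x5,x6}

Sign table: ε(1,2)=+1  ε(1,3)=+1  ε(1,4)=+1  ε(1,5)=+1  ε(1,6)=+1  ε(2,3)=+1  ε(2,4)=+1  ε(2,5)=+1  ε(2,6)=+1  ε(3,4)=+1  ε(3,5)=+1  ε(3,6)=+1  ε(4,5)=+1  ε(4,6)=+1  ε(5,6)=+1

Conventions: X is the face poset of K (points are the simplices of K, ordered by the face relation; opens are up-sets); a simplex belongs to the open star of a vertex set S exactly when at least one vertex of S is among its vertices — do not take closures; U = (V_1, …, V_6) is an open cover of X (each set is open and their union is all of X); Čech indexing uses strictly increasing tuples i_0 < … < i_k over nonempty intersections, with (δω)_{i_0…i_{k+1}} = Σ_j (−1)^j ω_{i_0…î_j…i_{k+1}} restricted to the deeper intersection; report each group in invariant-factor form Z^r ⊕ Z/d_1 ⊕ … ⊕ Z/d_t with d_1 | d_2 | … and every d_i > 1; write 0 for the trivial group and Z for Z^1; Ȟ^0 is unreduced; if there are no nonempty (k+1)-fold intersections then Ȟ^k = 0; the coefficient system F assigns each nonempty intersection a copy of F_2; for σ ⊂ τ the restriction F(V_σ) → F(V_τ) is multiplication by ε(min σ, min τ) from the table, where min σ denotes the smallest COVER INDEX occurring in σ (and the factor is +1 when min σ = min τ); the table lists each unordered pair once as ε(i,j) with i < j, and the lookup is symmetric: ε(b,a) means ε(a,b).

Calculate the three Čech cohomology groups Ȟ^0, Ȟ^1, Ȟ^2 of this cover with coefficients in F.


Ȟ^0 ≅ Z/2, Ȟ^1 ≅ Z/2 and Ȟ^2 ≅ 0

intersection data:
  V1={{x2},{x2,x4},{x2,x6},{x2,x4,x6}} V2={{x7},{x4,x7},{x5,x7},{x6,x7},{x4,x6,x7},{x5,x6,x7}} V3={{x4},{x1,x4},{x2,x4},{x4,x6},{x4,x7},{x2,x4,x6},{x4,x6,x7}} V4={{x3},{x1,x3},{x3,x6}} V5={{x1},{x1,x3},{x1,x4}} V6={{x5},{x6},{x2,x6},{x3,x6},{x4,x6},{x5,x6},{x5,x7},{x6,x7},{x2,x4,x6},{x4,x6,x7},{x5,x6,x7}}
  V13={{x2,x4},{x2,x4,x6}} V16={{x2,x6},{x2,x4,x6}} V23={{x4,x7},{x4,x6,x7}} V26={{x5,x7},{x6,x7},{x4,x6,x7},{x5,x6,x7}} V35={{x1,x4}} V36={{x4,x6},{x2,x4,x6},{x4,x6,x7}} V45={{x1,x3}} V46={{x3,x6}}
  V136={{x2,x4,x6}} V236={{x4,x6,x7}}
C dims 6,8,2; δ0: rk_F2 5; δ1: rk_F2 2
Ȟ^0 = (6 − 5) − 0 = 1, so Ȟ^0 ≅ Z/2
Ȟ^1 = (8 − 2) − 5 = 1, so Ȟ^1 ≅ Z/2
Ȟ^2 = (2 − 0) − 2 = 0, so Ȟ^2 ≅ 0


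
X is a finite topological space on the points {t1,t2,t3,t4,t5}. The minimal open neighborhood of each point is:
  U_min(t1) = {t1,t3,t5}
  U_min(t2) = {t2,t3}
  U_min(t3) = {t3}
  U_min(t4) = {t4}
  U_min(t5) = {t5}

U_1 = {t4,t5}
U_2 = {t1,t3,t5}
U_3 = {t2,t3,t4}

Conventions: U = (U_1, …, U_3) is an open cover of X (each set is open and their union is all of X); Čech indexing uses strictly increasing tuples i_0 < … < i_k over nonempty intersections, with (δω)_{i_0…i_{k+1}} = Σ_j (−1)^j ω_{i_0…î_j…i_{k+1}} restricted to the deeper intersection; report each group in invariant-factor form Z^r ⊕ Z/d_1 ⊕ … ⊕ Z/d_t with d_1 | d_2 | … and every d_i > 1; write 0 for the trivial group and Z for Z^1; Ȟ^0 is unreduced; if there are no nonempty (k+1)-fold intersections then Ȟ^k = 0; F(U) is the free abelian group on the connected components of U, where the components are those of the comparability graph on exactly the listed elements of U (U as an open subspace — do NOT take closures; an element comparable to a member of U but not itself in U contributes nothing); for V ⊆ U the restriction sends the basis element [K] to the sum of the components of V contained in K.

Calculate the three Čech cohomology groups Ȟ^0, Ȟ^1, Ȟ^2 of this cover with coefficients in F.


Ȟ^0 ≅ Z^2, Ȟ^1 ≅ 0, Ȟ^2 ≅ 0

nerve simplices:
  U12={t5} U13={t4} U23={t3}
components per intersection:
  U1: {t4} {t5}
  U2: {t1,t3,t5}
  U3: {t2,t3} {t4}
  U12: {t5}
  U13: {t4}
  U23: {t3}
C dims 5,3; δ0: rk 3, SNF 1^3
degree 0: 5−3−0 = 2 → Ȟ^0 ≅ Z^2
degree 1: 3−0−3 = 0 → Ȟ^1 ≅ 0
degree 2: 0−0−0 = 0 → Ȟ^2 ≅ 0


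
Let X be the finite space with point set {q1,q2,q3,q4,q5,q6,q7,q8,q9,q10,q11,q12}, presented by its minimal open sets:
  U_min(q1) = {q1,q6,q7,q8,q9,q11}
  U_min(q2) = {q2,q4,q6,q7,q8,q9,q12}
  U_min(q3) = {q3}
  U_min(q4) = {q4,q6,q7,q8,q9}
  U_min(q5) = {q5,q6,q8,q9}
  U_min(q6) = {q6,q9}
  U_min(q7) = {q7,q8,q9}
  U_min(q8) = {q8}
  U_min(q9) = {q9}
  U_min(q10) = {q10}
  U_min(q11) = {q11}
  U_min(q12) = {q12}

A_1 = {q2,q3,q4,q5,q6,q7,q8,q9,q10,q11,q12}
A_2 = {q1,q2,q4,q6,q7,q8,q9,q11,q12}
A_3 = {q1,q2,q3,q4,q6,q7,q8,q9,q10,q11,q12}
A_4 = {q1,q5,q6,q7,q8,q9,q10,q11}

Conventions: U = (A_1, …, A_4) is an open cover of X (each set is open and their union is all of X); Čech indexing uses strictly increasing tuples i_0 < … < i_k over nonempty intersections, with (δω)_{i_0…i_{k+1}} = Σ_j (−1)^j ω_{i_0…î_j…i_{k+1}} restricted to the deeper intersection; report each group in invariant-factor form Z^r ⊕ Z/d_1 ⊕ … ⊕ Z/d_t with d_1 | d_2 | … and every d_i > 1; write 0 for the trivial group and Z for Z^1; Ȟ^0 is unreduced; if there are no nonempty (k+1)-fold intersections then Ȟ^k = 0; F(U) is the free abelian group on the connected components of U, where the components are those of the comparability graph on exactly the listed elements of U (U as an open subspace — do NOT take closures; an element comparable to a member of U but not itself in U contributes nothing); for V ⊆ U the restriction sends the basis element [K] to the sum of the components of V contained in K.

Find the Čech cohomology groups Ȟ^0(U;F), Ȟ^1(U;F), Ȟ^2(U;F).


Ȟ^0 ≅ Z^3,  Ȟ^1 ≅ 0,  Ȟ^2 ≅ 0

cover nerve:
  A12={q2,q4,q6,q7,q8,q9,q11,q12} A13={q2,q3,q4,q6,q7,q8,q9,q10,q11,q12} A14={q5,q6,q7,q8,q9,q10,q11} A23={q1,q2,q4,q6,q7,q8,q9,q11,q12} A24={q1,q6,q7,q8,q9,q11} A34={q1,q6,q7,q8,q9,q10,q11}
  A123={q2,q4,q6,q7,q8,q9,q11,q12} A124={q6,q7,q8,q9,q11} A134={q6,q7,q8,q9,q10,q11} A234={q1,q6,q7,q8,q9,q11}
  A1234={q6,q7,q8,q9,q11}
components per intersection:
  A1: {q2,q4,q5,q6,q7,q8,q9,q12} {q3} {q10} {q11}
  A2: {q1,q2,q4,q6,q7,q8,q9,q11,q12}
  A3: {q1,q2,q4,q6,q7,q8,q9,q11,q12} {q3} {q10}
  A4: {q1,q5,q6,q7,q8,q9,q11} {q10}
  A12: {q2,q4,q6,q7,q8,q9,q12} {q11}
  A13: {q2,q4,q6,q7,q8,q9,q12} {q3} {q10} {q11}
  A14: {q5,q6,q7,q8,q9} {q10} {q11}
  A23: {q1,q2,q4,q6,q7,q8,q9,q11,q12}
  A24: {q1,q6,q7,q8,q9,q11}
  A34: {q1,q6,q7,q8,q9,q11} {q10}
  A123: {q2,q4,q6,q7,q8,q9,q12} {q11}
  A124: {q6,q7,q8,q9} {q11}
  A134: {q6,q7,q8,q9} {q10} {q11}
  A234: {q1,q6,q7,q8,q9,q11}
  A1234: {q6,q7,q8,q9} {q11}
C dims 10,13,8,2; δ0: rk 7, SNF 1^7; δ1: rk 6, SNF 1^6; δ2: rk 2, SNF 1^2
Ȟ^0: (10−7)−0=3 ⇒ Z^3
Ȟ^1: (13−6)−7=0 ⇒ 0
Ȟ^2: (8−2)−6=0 ⇒ 0


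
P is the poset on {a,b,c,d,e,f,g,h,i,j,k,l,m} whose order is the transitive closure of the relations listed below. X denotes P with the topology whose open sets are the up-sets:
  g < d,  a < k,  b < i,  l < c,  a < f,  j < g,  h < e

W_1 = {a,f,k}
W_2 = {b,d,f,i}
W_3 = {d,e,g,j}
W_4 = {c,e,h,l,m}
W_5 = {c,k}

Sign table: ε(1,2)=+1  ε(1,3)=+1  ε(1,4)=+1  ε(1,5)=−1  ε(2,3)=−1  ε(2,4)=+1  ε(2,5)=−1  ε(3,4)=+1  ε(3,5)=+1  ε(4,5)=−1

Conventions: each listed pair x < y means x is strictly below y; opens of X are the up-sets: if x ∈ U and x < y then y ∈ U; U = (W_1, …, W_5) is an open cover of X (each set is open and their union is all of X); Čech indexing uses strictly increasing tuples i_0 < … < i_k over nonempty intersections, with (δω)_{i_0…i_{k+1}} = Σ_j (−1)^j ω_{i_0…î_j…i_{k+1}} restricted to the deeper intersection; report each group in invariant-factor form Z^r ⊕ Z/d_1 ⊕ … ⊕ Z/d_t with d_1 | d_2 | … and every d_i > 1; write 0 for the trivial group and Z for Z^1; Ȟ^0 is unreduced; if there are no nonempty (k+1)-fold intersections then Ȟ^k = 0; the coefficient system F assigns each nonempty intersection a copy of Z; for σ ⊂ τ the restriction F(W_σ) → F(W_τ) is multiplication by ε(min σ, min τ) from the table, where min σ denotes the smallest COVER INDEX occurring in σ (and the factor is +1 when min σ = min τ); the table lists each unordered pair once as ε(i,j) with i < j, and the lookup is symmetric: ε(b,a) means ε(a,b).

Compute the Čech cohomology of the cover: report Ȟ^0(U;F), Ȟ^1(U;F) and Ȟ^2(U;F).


nerve simplices:
  W12={f} W15={k} W23={d} W34={e} W45={c}
C dims 5,5; δ0: rk 5, SNF 1^4·2
degree 0: 5−5−0 = 0 → Ȟ^0 ≅ 0
degree 1: 5−0−5 = 0 plus torsion [2] → Ȟ^1 ≅ Z/2
degree 2: 0−0−0 = 0 → Ȟ^2 ≅ 0

Ȟ^0 = 0, Ȟ^1 = Z/2 and Ȟ^2 = 0


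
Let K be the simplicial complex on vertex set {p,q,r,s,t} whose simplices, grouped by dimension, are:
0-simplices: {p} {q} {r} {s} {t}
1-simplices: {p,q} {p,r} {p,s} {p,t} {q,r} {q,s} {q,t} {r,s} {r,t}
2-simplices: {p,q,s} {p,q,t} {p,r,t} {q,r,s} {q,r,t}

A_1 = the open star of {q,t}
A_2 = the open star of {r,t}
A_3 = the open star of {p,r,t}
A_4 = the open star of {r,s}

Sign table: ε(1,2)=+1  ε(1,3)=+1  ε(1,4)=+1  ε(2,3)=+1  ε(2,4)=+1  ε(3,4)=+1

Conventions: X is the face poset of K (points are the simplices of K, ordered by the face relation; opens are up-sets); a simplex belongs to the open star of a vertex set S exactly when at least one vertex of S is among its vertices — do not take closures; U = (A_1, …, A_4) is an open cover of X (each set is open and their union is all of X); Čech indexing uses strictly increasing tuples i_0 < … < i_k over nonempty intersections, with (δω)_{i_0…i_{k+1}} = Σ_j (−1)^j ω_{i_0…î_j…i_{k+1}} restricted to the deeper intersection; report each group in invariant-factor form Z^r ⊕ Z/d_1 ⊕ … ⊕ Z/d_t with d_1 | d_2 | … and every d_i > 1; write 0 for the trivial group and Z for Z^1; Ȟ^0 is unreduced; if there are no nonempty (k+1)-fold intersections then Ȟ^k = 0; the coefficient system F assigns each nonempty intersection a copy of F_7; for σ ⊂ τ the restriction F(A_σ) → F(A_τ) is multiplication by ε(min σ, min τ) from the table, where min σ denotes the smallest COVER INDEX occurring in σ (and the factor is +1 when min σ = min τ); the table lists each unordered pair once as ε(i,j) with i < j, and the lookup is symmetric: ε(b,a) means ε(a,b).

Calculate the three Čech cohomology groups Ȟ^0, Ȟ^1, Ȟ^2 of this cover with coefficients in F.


nerve of the cover:
  A1={{q},{t},{p,q},{p,t},{q,r},{q,s},{q,t},{r,t},{p,q,s},{p,q,t},{p,r,t},{q,r,s},{q,r,t}} A2={{r},{t},{p,r},{p,t},{q,r},{q,t},{r,s},{r,t},{p,q,t},{p,r,t},{q,r,s},{q,r,t}} A3={{p},{r},{t},{p,q},{p,r},{p,s},{p,t},{q,r},{q,t},{r,s},{r,t},{p,q,s},{p,q,t},{p,r,t},{q,r,s},{q,r,t}} A4={{r},{s},{p,r},{p,s},{q,r},{q,s},{r,s},{r,t},{p,q,s},{p,r,t},{q,r,s},{q,r,t}}
  A12={{t},{p,t},{q,r},{q,t},{r,t},{p,q,t},{p,r,t},{q,r,s},{q,r,t}} A13={{t},{p,q},{p,t},{q,r},{q,t},{r,t},{p,q,s},{p,q,t},{p,r,t},{q,r,s},{q,r,t}} A14={{q,r},{q,s},{r,t},{p,q,s},{p,r,t},{q,r,s},{q,r,t}} A23={{r},{t},{p,r},{p,t},{q,r},{q,t},{r,s},{r,t},{p,q,t},{p,r,t},{q,r,s},{q,r,t}} A24={{r},{p,r},{q,r},{r,s},{r,t},{p,r,t},{q,r,s},{q,r,t}} A34={{r},{p,r},{p,s},{q,r},{r,s},{r,t},{p,q,s},{p,r,t},{q,r,s},{q,r,t}}
  A123={{t},{p,t},{q,r},{q,t},{r,t},{p,q,t},{p,r,t},{q,r,s},{q,r,t}} A124={{q,r},{r,t},{p,r,t},{q,r,s},{q,r,t}} A134={{q,r},{r,t},{p,q,s},{p,r,t},{q,r,s},{q,r,t}} A234={{r},{p,r},{q,r},{r,s},{r,t},{p,r,t},{q,r,s},{q,r,t}}
  A1234={{q,r},{r,t},{p,r,t},{q,r,s},{q,r,t}}
C dims 4,6,4,1; δ0: rk_F7 3; δ1: rk_F7 3; δ2: rk_F7 1
Ȟ^0 = (4 − 3) − 0 = 1, so Ȟ^0 ≅ Z/7
Ȟ^1 = (6 − 3) − 3 = 0, so Ȟ^1 ≅ 0
Ȟ^2 = (4 − 1) − 3 = 0, so Ȟ^2 ≅ 0

Ȟ^0 = Z/7, Ȟ^1 = 0, Ȟ^2 = 0


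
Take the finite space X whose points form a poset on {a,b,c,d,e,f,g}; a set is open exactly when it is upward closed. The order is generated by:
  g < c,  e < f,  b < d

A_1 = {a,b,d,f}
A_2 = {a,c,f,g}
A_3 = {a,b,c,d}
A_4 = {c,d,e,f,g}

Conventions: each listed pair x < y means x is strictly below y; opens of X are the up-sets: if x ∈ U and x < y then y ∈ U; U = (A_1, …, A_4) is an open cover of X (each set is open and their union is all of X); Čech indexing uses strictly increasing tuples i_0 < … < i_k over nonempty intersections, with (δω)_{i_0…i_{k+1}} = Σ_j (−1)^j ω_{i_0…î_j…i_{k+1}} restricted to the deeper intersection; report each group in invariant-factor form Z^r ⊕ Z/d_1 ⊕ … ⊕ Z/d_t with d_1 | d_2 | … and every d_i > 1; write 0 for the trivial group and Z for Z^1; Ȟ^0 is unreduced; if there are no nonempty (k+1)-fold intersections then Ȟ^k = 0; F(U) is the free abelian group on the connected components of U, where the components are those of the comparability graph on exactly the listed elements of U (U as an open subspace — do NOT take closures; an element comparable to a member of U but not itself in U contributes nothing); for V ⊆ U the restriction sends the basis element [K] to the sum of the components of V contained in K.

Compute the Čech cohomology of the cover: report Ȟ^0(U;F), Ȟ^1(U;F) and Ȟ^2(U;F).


intersection data:
  A12={a,f} A13={a,b,d} A14={d,f} A23={a,c} A24={c,f,g} A34={c,d}
  A123={a} A124={f} A134={d} A234={c}
components per intersection:
  A1: {a} {b,d} {f}
  A2: {a} {c,g} {f}
  A3: {a} {b,d} {c}
  A4: {c,g} {d} {e,f}
  A12: {a} {f}
  A13: {a} {b,d}
  A14: {d} {f}
  A23: {a} {c}
  A24: {c,g} {f}
  A34: {c} {d}
  A123: {a}
  A124: {f}
  A134: {d}
  A234: {c}
C dims 12,12,4; δ0: rk 8, SNF 1^8; δ1: rk 4, SNF 1^4
Ȟ^0 = (12 − 8) − 0 = 4, so Ȟ^0 ≅ Z^4
Ȟ^1 = (12 − 4) − 8 = 0, so Ȟ^1 ≅ 0
Ȟ^2 = (4 − 0) − 4 = 0, so Ȟ^2 ≅ 0

Ȟ^0 ≅ Z^4; Ȟ^1 ≅ 0; Ȟ^2 ≅ 0


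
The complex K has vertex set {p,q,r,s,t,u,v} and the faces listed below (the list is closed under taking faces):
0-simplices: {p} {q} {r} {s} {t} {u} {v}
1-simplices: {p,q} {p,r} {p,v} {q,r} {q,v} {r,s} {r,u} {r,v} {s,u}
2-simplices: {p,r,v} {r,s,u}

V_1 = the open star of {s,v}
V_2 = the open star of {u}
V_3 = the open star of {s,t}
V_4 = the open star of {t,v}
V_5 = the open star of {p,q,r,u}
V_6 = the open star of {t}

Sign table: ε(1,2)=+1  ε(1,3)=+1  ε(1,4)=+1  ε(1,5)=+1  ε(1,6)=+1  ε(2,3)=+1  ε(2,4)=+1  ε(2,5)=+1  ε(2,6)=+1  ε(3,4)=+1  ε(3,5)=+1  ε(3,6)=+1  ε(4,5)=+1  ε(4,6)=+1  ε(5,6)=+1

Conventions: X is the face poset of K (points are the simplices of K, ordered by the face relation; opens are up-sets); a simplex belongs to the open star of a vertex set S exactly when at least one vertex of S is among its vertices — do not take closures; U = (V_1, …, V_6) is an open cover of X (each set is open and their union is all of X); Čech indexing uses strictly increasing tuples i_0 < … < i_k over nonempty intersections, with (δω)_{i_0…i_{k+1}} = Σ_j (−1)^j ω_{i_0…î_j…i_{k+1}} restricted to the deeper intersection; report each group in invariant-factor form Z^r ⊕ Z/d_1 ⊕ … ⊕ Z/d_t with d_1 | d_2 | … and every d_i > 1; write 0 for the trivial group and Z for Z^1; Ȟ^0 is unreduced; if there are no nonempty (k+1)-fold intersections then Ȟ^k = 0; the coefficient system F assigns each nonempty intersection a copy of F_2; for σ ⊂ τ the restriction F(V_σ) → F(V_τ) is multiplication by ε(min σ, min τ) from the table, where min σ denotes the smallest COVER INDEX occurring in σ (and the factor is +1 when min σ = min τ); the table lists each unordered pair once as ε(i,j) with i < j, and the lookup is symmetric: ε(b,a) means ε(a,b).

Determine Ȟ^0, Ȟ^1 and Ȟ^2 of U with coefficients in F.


nonempty overlaps:
  V1={{s},{v},{p,v},{q,v},{r,s},{r,v},{s,u},{p,r,v},{r,s,u}} V2={{u},{r,u},{s,u},{r,s,u}} V3={{s},{t},{r,s},{s,u},{r,s,u}} V4={{t},{v},{p,v},{q,v},{r,v},{p,r,v}} V5={{p},{q},{r},{u},{p,q},{p,r},{p,v},{q,r},{q,v},{r,s},{r,u},{r,v},{s,u},{p,r,v},{r,s,u}} V6={{t}}
  V12={{s,u},{r,s,u}} V13={{s},{r,s},{s,u},{r,s,u}} V14={{v},{p,v},{q,v},{r,v},{p,r,v}} V15={{p,v},{q,v},{r,s},{r,v},{s,u},{p,r,v},{r,s,u}} V23={{s,u},{r,s,u}} V25={{u},{r,u},{s,u},{r,s,u}} V34={{t}} V35={{r,s},{s,u},{r,s,u}} V36={{t}} V45={{p,v},{q,v},{r,v},{p,r,v}} V46={{t}}
  V123={{s,u},{r,s,u}} V125={{s,u},{r,s,u}} V135={{r,s},{s,u},{r,s,u}} V145={{p,v},{q,v},{r,v},{p,r,v}} V235={{s,u},{r,s,u}} V346={{t}}
  V1235={{s,u},{r,s,u}}
C dims 6,11,6,1; δ0: rk_F2 5; δ1: rk_F2 5; δ2: rk_F2 1
degree 0: 6−5−0 = 1 → Ȟ^0 ≅ Z/2
degree 1: 11−5−5 = 1 → Ȟ^1 ≅ Z/2
degree 2: 6−1−5 = 0 → Ȟ^2 ≅ 0

Ȟ^0 ≅ Z/2; Ȟ^1 ≅ Z/2; Ȟ^2 ≅ 0


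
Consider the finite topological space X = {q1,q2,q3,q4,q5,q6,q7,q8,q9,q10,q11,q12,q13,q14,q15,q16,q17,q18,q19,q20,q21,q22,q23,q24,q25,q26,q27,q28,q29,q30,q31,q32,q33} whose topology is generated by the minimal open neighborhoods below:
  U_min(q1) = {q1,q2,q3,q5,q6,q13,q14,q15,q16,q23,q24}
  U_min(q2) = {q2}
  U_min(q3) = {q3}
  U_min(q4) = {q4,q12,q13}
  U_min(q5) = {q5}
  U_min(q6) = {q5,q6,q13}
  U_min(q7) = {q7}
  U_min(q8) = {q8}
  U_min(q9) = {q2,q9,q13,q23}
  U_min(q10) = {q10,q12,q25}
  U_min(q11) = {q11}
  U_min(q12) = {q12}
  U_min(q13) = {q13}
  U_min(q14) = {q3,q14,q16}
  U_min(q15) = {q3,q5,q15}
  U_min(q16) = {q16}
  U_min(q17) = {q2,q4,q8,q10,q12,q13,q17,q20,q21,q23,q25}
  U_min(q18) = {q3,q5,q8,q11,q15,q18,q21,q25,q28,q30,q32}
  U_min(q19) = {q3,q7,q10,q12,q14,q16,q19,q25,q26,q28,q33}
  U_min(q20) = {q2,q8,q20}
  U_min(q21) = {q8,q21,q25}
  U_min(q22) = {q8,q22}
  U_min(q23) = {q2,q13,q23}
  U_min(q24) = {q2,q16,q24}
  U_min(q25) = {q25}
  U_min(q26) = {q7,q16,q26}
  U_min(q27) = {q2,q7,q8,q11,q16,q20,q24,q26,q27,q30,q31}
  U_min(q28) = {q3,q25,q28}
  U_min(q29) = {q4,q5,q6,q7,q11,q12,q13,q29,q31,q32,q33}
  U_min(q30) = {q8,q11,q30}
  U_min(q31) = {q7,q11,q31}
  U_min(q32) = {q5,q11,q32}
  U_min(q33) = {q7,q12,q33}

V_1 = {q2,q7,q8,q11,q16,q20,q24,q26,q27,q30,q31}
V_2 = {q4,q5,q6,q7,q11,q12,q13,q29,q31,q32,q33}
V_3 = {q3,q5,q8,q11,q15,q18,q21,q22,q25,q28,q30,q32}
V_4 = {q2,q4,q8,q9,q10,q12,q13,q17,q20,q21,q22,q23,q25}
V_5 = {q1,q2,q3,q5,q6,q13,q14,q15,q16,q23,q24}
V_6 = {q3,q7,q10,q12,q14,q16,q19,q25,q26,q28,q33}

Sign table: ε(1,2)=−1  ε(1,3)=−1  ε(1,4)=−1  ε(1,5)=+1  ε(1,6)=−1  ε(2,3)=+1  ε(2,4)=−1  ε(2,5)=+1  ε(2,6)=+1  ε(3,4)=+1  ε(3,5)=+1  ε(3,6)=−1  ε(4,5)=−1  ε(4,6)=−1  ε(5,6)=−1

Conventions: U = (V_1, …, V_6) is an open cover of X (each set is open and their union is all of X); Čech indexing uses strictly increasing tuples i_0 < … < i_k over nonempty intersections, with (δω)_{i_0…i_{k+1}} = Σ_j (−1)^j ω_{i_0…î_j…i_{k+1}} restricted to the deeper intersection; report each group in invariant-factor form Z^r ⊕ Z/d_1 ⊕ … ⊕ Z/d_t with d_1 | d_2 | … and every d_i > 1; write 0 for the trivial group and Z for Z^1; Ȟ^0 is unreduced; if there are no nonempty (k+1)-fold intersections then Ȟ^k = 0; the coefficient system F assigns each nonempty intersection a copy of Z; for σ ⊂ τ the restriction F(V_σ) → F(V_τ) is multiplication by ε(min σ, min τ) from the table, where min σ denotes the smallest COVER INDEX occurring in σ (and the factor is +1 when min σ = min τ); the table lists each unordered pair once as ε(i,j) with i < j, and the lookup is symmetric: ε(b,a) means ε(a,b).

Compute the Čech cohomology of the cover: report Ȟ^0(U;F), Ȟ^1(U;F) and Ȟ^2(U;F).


Ȟ^0 = 0,  Ȟ^1 = Z/2,  Ȟ^2 = Z

cover nerve:
  V12={q7,q11,q31} V13={q8,q11,q30} V14={q2,q8,q20} V15={q2,q16,q24} V16={q7,q16,q26} V23={q5,q11,q32} V24={q4,q12,q13} V25={q5,q6,q13} V26={q7,q12,q33} V34={q8,q21,q22,q25} V35={q3,q5,q15} V36={q3,q25,q28} V45={q2,q13,q23} V46={q10,q12,q25} V56={q3,q14,q16}
  V123={q11} V126={q7} V134={q8} V145={q2} V156={q16} V235={q5} V245={q13} V246={q12} V346={q25} V356={q3}
C dims 6,15,10; δ0: rk 6, SNF 1^5·2; δ1: rk 9, SNF 1^9
Ȟ^0: (6−6)−0=0 ⇒ 0
Ȟ^1: (15−9)−6=0 plus torsion [2] ⇒ Z/2
Ȟ^2: (10−0)−9=1 ⇒ Z


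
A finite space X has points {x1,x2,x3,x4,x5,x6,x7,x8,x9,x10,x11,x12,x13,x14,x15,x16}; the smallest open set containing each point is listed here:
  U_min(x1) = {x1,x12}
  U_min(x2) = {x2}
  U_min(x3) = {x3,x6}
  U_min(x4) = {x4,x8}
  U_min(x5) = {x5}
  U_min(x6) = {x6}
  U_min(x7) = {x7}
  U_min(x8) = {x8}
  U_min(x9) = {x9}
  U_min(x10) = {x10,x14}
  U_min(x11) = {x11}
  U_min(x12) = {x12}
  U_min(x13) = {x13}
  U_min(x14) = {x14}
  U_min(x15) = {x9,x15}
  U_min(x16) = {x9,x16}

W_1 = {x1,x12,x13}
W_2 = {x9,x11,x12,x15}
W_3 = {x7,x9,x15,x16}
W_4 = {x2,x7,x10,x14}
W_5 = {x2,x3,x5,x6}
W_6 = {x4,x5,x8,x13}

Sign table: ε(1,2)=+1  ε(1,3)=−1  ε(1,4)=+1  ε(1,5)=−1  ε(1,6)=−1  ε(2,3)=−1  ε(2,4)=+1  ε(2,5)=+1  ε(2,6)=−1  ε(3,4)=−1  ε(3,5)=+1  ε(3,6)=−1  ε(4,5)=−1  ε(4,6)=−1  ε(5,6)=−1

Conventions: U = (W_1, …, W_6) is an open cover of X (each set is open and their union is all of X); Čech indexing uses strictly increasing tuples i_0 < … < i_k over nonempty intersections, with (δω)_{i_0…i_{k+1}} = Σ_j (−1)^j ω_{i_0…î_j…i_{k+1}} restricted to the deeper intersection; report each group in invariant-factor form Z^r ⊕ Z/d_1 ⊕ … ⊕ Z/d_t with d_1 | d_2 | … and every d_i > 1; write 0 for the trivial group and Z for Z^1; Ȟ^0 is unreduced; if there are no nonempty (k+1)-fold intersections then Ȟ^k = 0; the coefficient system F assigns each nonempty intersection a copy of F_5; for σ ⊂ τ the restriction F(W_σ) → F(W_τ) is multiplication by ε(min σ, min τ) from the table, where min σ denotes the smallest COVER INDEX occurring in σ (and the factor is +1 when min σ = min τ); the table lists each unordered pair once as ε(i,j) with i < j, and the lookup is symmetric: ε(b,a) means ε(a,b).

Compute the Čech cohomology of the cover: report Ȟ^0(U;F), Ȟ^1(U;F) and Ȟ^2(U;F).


cover nerve:
  W12={x12} W16={x13} W23={x9,x15} W34={x7} W45={x2} W56={x5}
C dims 6,6; δ0: rk_F5 6
Ȟ^0: (6−6)−0=0 ⇒ 0
Ȟ^1: (6−0)−6=0 ⇒ 0
Ȟ^2: (0−0)−0=0 ⇒ 0

Ȟ^0(U;F) ≅ 0, Ȟ^1(U;F) ≅ 0 and Ȟ^2(U;F) ≅ 0


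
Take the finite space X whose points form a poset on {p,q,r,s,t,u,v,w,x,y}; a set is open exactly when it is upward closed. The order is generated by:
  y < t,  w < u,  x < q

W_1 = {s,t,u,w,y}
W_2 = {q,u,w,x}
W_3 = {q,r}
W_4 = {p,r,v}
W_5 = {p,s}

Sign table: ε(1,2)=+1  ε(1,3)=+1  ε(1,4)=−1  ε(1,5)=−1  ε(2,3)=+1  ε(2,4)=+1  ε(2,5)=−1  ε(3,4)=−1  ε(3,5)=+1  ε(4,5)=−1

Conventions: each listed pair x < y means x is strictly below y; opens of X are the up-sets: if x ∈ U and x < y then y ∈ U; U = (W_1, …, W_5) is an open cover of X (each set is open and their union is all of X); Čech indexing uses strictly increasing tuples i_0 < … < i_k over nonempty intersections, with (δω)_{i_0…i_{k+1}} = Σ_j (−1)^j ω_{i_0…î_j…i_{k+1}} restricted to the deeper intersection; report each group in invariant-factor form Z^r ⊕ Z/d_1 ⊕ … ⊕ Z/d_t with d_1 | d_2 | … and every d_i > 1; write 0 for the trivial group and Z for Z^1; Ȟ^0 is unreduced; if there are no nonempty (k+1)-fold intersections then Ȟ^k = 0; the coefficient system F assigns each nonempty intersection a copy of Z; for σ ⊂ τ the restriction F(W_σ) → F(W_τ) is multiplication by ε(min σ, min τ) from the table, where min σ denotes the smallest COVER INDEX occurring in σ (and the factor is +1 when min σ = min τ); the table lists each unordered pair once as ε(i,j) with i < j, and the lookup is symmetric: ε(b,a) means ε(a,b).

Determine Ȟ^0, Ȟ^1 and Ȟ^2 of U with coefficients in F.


nerve of the cover:
  W12={u,w} W15={s} W23={q} W34={r} W45={p}
C dims 5,5; δ0: rk 5, SNF 1^4·2
Ȟ^0 = (5 − 5) − 0 = 0, so Ȟ^0 ≅ 0
Ȟ^1 = (5 − 0) − 5 = 0 plus torsion [2], so Ȟ^1 ≅ Z/2
Ȟ^2 = (0 − 0) − 0 = 0, so Ȟ^2 ≅ 0

Ȟ^0(U;F) ≅ 0, Ȟ^1(U;F) ≅ Z/2, Ȟ^2(U;F) ≅ 0


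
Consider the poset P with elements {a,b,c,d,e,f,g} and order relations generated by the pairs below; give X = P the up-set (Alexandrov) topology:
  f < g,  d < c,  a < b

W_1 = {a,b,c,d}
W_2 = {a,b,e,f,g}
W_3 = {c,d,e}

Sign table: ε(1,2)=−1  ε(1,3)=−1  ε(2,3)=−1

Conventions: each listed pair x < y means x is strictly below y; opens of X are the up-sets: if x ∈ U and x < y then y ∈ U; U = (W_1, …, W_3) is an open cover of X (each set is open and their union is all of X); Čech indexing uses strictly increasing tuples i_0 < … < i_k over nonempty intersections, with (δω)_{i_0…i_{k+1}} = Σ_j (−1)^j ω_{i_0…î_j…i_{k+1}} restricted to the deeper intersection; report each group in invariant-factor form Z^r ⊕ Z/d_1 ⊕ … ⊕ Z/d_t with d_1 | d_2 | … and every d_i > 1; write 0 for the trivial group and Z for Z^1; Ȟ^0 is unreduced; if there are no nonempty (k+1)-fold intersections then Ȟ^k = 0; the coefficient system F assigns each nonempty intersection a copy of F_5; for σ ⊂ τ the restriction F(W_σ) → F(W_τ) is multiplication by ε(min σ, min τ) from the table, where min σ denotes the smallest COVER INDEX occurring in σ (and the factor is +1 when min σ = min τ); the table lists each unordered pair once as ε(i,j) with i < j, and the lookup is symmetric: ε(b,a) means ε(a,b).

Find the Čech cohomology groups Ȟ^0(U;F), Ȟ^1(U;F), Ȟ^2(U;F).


Ȟ^0 = 0, Ȟ^1 = 0, Ȟ^2 = 0

intersection data:
  W12={a,b} W13={c,d} W23={e}
C dims 3,3; δ0: rk_F5 3
Ȟ^0 = (3 − 3) − 0 = 0, so Ȟ^0 ≅ 0
Ȟ^1 = (3 − 0) − 3 = 0, so Ȟ^1 ≅ 0
Ȟ^2 = (0 − 0) − 0 = 0, so Ȟ^2 ≅ 0


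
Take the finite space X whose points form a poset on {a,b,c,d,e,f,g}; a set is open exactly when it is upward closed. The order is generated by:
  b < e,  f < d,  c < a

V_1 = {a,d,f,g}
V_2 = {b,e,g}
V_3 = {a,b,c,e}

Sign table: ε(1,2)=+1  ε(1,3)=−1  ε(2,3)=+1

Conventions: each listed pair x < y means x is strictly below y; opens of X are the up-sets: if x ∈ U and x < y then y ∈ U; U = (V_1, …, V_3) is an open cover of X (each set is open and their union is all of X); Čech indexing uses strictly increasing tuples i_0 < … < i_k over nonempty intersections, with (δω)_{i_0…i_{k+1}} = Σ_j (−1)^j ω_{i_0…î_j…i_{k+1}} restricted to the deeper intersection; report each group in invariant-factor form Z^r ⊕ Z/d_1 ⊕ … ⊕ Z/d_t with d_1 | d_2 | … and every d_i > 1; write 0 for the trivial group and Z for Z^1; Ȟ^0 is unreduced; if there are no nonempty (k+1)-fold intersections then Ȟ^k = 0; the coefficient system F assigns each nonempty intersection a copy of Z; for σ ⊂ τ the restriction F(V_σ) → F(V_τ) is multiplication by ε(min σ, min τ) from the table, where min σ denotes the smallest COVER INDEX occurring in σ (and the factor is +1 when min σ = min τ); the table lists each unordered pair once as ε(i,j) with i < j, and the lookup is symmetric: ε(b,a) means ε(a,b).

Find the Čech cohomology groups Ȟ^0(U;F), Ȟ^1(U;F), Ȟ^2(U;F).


Ȟ^0(U;F) ≅ 0, Ȟ^1(U;F) ≅ Z/2 and Ȟ^2(U;F) ≅ 0

cover nerve:
  V12={g} V13={a} V23={b,e}
C dims 3,3; δ0: rk 3, SNF 1^2·2
Ȟ^0: (3−3)−0=0 ⇒ 0
Ȟ^1: (3−0)−3=0 plus torsion [2] ⇒ Z/2
Ȟ^2: (0−0)−0=0 ⇒ 0


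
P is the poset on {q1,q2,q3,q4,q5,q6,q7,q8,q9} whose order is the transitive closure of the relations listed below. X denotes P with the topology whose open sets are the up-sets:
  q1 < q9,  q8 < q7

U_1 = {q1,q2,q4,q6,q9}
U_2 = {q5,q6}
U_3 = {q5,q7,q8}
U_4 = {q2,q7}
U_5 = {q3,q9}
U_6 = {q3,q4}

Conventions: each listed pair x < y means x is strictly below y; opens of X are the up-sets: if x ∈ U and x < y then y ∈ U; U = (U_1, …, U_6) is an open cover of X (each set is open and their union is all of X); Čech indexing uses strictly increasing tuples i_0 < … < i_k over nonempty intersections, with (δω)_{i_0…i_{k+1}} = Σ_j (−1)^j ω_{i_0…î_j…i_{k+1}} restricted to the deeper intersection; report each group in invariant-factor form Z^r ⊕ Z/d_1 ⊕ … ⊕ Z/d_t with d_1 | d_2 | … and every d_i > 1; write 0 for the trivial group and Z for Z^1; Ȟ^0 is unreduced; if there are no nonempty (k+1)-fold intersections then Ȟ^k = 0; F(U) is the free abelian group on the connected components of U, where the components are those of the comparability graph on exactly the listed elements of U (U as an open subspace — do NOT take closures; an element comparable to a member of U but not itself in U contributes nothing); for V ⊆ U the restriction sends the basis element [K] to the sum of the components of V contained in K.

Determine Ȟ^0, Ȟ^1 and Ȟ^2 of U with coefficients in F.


Ȟ^0 = Z^7; Ȟ^1 = 0; Ȟ^2 = 0

nonempty overlaps:
  U12={q6} U14={q2} U15={q9} U16={q4} U23={q5} U34={q7} U56={q3}
components per intersection:
  U1: {q1,q9} {q2} {q4} {q6}
  U2: {q5} {q6}
  U3: {q5} {q7,q8}
  U4: {q2} {q7}
  U5: {q3} {q9}
  U6: {q3} {q4}
  U12: {q6}
  U14: {q2}
  U15: {q9}
  U16: {q4}
  U23: {q5}
  U34: {q7}
  U56: {q3}
C dims 14,7; δ0: rk 7, SNF 1^7
degree 0: 14−7−0 = 7 → Ȟ^0 ≅ Z^7
degree 1: 7−0−7 = 0 → Ȟ^1 ≅ 0
degree 2: 0−0−0 = 0 → Ȟ^2 ≅ 0


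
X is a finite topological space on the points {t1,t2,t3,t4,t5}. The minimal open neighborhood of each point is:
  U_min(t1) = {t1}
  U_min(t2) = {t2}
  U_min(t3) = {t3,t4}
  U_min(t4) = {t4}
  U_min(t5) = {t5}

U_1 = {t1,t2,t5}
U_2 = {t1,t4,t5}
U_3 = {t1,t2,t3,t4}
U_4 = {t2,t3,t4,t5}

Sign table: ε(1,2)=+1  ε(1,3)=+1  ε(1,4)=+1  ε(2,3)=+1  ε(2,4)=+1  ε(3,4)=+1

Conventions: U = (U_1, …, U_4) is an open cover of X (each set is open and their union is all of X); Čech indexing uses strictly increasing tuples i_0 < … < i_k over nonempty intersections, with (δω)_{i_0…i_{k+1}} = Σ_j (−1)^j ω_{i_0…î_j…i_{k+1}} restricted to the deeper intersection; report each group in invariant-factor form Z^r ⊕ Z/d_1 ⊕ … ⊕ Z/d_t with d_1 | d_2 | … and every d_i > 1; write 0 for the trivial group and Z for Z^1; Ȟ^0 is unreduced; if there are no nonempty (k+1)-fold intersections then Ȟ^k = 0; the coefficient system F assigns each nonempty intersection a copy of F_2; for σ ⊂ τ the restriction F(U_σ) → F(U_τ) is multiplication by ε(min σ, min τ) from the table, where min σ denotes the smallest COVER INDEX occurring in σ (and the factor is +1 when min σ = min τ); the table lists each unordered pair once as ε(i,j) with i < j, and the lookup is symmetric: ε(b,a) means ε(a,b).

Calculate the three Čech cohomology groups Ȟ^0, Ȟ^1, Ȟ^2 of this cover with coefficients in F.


Ȟ^0(U;F) ≅ Z/2,  Ȟ^1(U;F) ≅ 0,  Ȟ^2(U;F) ≅ Z/2

cover nerve:
  U12={t1,t5} U13={t1,t2} U14={t2,t5} U23={t1,t4} U24={t4,t5} U34={t2,t3,t4}
  U123={t1} U124={t5} U134={t2} U234={t4}
C dims 4,6,4; δ0: rk_F2 3; δ1: rk_F2 3
Ȟ^0: (4−3)−0=1 ⇒ Z/2
Ȟ^1: (6−3)−3=0 ⇒ 0
Ȟ^2: (4−0)−3=1 ⇒ Z/2


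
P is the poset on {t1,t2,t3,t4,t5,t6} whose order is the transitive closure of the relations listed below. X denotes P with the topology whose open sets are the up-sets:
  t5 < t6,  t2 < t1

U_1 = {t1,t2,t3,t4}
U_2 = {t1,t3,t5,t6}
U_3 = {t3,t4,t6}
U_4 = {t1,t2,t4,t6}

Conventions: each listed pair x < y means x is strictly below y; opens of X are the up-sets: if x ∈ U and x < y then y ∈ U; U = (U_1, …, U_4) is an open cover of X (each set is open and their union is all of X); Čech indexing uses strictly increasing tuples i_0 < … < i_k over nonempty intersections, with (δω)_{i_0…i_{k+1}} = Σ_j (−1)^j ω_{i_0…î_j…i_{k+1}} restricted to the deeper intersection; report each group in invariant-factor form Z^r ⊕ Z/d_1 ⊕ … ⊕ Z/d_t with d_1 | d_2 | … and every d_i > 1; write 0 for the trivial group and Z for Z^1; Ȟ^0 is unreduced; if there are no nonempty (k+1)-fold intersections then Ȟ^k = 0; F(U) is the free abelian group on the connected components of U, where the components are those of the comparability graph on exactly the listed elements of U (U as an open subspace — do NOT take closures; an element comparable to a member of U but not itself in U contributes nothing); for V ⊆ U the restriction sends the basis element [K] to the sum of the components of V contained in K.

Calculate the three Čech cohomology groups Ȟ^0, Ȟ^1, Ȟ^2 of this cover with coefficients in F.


Ȟ^0 ≅ Z^4; Ȟ^1 ≅ 0; Ȟ^2 ≅ 0

nonempty overlaps:
  U12={t1,t3} U13={t3,t4} U14={t1,t2,t4} U23={t3,t6} U24={t1,t6} U34={t4,t6}
  U123={t3} U124={t1} U134={t4} U234={t6}
components per intersection:
  U1: {t1,t2} {t3} {t4}
  U2: {t1} {t3} {t5,t6}
  U3: {t3} {t4} {t6}
  U4: {t1,t2} {t4} {t6}
  U12: {t1} {t3}
  U13: {t3} {t4}
  U14: {t1,t2} {t4}
  U23: {t3} {t6}
  U24: {t1} {t6}
  U34: {t4} {t6}
  U123: {t3}
  U124: {t1}
  U134: {t4}
  U234: {t6}
C dims 12,12,4; δ0: rk 8, SNF 1^8; δ1: rk 4, SNF 1^4
degree 0: 12−8−0 = 4 → Ȟ^0 ≅ Z^4
degree 1: 12−4−8 = 0 → Ȟ^1 ≅ 0
degree 2: 4−0−4 = 0 → Ȟ^2 ≅ 0


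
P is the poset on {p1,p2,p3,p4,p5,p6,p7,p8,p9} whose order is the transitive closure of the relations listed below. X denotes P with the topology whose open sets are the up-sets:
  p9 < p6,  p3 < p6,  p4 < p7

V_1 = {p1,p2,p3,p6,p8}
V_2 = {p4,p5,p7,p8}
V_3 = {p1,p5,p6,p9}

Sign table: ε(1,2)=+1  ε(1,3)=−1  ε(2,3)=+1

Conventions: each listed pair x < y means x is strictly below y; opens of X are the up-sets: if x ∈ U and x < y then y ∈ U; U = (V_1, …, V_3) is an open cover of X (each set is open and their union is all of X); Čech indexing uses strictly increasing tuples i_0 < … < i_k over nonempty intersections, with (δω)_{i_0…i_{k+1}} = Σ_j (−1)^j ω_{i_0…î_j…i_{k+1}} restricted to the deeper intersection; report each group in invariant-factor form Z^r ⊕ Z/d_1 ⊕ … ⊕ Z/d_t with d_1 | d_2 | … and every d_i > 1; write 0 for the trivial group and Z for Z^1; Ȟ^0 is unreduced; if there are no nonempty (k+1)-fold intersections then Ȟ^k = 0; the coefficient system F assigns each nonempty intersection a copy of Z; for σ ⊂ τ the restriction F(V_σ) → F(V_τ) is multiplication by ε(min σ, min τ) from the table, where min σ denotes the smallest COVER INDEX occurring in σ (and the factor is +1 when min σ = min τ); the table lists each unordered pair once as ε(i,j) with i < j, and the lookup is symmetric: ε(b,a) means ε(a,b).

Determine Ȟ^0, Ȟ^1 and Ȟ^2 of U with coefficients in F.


Ȟ^0 = 0,  Ȟ^1 = Z/2,  Ȟ^2 = 0

nerve simplices:
  V12={p8} V13={p1,p6} V23={p5}
C dims 3,3; δ0: rk 3, SNF 1^2·2
degree 0: 3−3−0 = 0 → Ȟ^0 ≅ 0
degree 1: 3−0−3 = 0 plus torsion [2] → Ȟ^1 ≅ Z/2
degree 2: 0−0−0 = 0 → Ȟ^2 ≅ 0


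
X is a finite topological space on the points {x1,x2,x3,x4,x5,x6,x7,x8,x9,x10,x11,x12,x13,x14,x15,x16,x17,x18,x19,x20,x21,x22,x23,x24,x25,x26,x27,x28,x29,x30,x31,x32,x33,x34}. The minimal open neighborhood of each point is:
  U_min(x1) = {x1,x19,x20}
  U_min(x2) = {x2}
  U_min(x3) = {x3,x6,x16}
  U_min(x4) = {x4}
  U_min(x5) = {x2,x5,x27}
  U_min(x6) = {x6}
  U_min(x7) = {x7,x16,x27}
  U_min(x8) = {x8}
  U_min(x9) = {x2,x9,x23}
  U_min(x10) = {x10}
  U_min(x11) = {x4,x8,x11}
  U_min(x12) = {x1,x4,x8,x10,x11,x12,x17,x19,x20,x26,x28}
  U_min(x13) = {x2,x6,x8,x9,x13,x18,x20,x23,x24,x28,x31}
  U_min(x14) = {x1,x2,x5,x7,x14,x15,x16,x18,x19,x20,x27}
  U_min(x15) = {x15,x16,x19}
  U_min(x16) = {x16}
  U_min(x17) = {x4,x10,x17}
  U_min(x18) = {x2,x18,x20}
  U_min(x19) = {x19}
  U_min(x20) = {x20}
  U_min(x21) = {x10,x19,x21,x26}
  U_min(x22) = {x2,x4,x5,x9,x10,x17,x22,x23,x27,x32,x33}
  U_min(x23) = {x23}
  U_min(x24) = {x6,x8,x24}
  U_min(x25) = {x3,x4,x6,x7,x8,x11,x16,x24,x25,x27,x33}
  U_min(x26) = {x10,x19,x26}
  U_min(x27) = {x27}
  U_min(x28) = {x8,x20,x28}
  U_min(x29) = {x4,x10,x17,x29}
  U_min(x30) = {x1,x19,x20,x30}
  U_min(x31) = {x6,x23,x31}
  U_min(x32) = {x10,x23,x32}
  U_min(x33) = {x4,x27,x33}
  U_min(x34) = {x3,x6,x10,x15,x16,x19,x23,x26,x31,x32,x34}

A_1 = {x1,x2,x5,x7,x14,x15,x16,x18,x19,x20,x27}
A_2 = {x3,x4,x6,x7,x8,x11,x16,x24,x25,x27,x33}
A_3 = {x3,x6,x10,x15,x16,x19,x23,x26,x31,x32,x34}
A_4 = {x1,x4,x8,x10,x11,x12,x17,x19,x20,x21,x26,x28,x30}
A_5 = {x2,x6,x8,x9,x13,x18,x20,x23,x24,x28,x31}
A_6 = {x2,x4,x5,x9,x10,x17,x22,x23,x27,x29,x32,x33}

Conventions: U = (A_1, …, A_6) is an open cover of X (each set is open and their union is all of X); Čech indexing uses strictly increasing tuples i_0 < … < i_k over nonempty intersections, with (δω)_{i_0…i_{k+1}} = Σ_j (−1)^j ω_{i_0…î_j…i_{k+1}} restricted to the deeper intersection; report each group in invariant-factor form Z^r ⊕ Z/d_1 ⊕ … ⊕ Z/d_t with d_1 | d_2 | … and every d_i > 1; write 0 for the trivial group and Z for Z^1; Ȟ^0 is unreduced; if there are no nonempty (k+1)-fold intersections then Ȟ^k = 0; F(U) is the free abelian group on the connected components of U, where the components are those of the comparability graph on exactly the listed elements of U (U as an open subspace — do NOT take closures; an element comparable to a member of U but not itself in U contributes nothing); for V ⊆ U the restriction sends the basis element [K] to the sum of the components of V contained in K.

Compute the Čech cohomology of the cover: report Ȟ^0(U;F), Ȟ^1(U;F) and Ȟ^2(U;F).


nerve simplices:
  A12={x7,x16,x27} A13={x15,x16,x19} A14={x1,x19,x20} A15={x2,x18,x20} A16={x2,x5,x27} A23={x3,x6,x16} A24={x4,x8,x11} A25={x6,x8,x24} A26={x4,x27,x33} A34={x10,x19,x26} A35={x6,x23,x31} A36={x10,x23,x32} A45={x8,x20,x28} A46={x4,x10,x17} A56={x2,x9,x23}
  A123={x16} A126={x27} A134={x19} A145={x20} A156={x2} A235={x6} A245={x8} A246={x4} A346={x10} A356={x23}
components per intersection:
  A1: {x1,x2,x5,x7,x14,x15,x16,x18,x19,x20,x27}
  A2: {x3,x4,x6,x7,x8,x11,x16,x24,x25,x27,x33}
  A3: {x3,x6,x10,x15,x16,x19,x23,x26,x31,x32,x34}
  A4: {x1,x4,x8,x10,x11,x12,x17,x19,x20,x21,x26,x28,x30}
  A5: {x2,x6,x8,x9,x13,x18,x20,x23,x24,x28,x31}
  A6: {x2,x4,x5,x9,x10,x17,x22,x23,x27,x29,x32,x33}
  A12: {x7,x16,x27}
  A13: {x15,x16,x19}
  A14: {x1,x19,x20}
  A15: {x2,x18,x20}
  A16: {x2,x5,x27}
  A23: {x3,x6,x16}
  A24: {x4,x8,x11}
  A25: {x6,x8,x24}
  A26: {x4,x27,x33}
  A34: {x10,x19,x26}
  A35: {x6,x23,x31}
  A36: {x10,x23,x32}
  A45: {x8,x20,x28}
  A46: {x4,x10,x17}
  A56: {x2,x9,x23}
  A123: {x16}
  A126: {x27}
  A134: {x19}
  A145: {x20}
  A156: {x2}
  A235: {x6}
  A245: {x8}
  A246: {x4}
  A346: {x10}
  A356: {x23}
C dims 6,15,10; δ0: rk 5, SNF 1^5; δ1: rk 10, SNF 1^9·2
degree 0: 6−5−0 = 1 → Ȟ^0 ≅ Z
degree 1: 15−10−5 = 0 → Ȟ^1 ≅ 0
degree 2: 10−0−10 = 0 plus torsion [2] → Ȟ^2 ≅ Z/2

Ȟ^0(U;F) ≅ Z; Ȟ^1(U;F) ≅ 0; Ȟ^2(U;F) ≅ Z/2
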